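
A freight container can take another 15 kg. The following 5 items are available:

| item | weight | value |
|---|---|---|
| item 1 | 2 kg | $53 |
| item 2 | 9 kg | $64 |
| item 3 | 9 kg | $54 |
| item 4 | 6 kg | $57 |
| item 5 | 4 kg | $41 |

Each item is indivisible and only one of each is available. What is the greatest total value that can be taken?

Check high-value combinations within 15 kg:
- item 1+item 2+item 5: weight 2+9+4=15, value 53+64+41=158
- item 1+item 4+item 5: weight 2+6+4=12, value 53+57+41=151
- item 1+item 3+item 5: weight 2+9+4=15, value 53+54+41=148
- item 2+item 4: weight 9+6=15, value 64+57=121
- item 1+item 2: weight 2+9=11, value 53+64=117
Best: $158.

$158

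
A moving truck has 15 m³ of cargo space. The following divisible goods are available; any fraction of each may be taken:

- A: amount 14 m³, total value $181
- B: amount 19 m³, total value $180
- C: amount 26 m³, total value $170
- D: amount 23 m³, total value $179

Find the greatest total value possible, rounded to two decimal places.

Take in order of value per unit:
- A (181/14 per unit): all 14 → value 181, running total 181.00
- B (180/19 per unit): 1 of 19 → value 1×180/19 = 9.4737, running total 190.47
Total 190.47.

190.47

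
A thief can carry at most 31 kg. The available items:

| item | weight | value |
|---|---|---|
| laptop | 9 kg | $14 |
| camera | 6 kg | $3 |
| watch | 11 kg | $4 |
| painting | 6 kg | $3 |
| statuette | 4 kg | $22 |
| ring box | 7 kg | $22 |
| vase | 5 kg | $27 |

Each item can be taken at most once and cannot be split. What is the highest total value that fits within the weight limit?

$88

This is a 0/1 knapsack; check combinations near the capacity.
- laptop+camera+statuette+ring box+vase: weight 9+6+4+7+5=31, value 14+3+22+22+27=88
- laptop+painting+statuette+ring box+vase: weight 9+6+4+7+5=31, value 14+3+22+22+27=88
- laptop+statuette+ring box+vase: weight 9+4+7+5=25, value 14+22+22+27=85
- camera+painting+statuette+ring box+vase: weight 6+6+4+7+5=28, value 3+3+22+22+27=77
Best: $88.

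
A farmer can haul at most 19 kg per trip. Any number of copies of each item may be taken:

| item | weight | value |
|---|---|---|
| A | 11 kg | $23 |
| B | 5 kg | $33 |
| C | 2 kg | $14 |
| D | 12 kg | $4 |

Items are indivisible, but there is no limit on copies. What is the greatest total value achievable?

Best value-per-unit is C at 14/2; filling with it alone gives 9×14 = 126.
Optimal mix: 1×B + 7×C → weight 19, value 131.

$131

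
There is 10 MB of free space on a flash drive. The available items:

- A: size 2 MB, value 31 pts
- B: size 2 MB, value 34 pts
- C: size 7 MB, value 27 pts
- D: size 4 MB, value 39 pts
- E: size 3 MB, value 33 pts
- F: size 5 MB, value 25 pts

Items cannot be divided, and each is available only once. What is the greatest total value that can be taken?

106 pts

Check high-value combinations within 10 MB:
- B+D+E: size 2+4+3=9, value 34+39+33=106
- A+B+D: size 2+2+4=8, value 31+34+39=104
- A+D+E: size 2+4+3=9, value 31+39+33=103
Best: 106 pts.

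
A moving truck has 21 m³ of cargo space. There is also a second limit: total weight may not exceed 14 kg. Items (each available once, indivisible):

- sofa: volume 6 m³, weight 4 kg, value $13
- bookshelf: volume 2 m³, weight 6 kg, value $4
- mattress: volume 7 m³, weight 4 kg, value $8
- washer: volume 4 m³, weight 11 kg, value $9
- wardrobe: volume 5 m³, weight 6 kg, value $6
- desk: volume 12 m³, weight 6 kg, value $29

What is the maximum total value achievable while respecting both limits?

Feasible sets respecting both limits:
- sofa+desk: volume 18, weight 10, value 42
- mattress+desk: volume 19, weight 10, value 37
- wardrobe+desk: volume 17, weight 12, value 35
- bookshelf+desk: volume 14, weight 12, value 33
Best: $42.

$42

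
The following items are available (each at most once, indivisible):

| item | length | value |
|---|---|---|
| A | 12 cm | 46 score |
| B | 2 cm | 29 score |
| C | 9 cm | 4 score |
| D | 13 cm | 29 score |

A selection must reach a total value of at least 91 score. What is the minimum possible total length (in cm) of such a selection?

27

Subsets with value ≥ 91, sorted by total length:
- A+B+D: length 27, value 104
- A+B+C+D: length 36, value 108
Minimum length: 27 cm.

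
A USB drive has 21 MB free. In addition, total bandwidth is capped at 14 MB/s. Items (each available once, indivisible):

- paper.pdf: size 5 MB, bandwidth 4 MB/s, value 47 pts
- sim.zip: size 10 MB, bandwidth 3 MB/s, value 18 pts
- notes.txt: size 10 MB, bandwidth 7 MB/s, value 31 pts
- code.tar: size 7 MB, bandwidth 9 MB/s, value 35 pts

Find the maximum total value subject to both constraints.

82 pts

Feasible sets respecting both limits:
- paper.pdf+code.tar: size 12, bandwidth 13, value 82
- paper.pdf+notes.txt: size 15, bandwidth 11, value 78
- paper.pdf+sim.zip: size 15, bandwidth 7, value 65
Best: 82 pts.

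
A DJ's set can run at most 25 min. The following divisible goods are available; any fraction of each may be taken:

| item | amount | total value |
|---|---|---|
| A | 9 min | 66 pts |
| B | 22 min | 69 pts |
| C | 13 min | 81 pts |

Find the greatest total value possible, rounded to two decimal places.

156.41

Take in order of value per unit:
- A (66/9 per unit): all 9 → value 66, running total 66.00
- C (81/13 per unit): all 13 → value 81, running total 147.00
- B (69/22 per unit): 3 of 22 → value 3×69/22 = 9.4091, running total 156.41
Total 156.41.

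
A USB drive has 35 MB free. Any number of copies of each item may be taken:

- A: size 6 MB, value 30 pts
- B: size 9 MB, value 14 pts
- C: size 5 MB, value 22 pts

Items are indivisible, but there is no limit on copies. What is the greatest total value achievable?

172 pts

Best value-per-unit is A at 30/6; filling with it alone gives 5×30 = 150.
Optimal mix: 5×A + 1×C → size 35, value 172.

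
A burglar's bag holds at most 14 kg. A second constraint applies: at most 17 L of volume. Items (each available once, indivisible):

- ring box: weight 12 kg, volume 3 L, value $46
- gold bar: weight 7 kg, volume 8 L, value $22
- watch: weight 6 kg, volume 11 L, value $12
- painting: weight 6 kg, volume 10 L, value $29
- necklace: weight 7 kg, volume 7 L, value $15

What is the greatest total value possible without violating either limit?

Feasible sets respecting both limits:
- ring box: weight 12, volume 3, value 46
- painting+necklace: weight 13, volume 17, value 44
- gold bar+necklace: weight 14, volume 15, value 37
Best: $46.

$46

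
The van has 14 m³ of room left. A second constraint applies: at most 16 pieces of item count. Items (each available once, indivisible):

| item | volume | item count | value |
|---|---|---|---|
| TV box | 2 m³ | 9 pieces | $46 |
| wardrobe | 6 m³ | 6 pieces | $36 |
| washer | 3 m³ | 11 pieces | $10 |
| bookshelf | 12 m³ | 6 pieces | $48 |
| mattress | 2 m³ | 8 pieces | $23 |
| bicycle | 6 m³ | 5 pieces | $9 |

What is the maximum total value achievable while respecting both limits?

$94

Feasible sets respecting both limits:
- TV box+bookshelf: volume 14, item count 15, value 94
- TV box+wardrobe: volume 8, item count 15, value 82
- bookshelf+mattress: volume 14, item count 14, value 71
- wardrobe+mattress: volume 8, item count 14, value 59
Best: $94.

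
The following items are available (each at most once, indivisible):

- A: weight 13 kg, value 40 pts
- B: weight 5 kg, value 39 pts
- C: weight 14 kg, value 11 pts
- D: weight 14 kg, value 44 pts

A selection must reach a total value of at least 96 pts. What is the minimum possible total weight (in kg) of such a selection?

Subsets with value ≥ 96, sorted by total weight:
- A+B+D: weight 32, value 123
- A+B+C+D: weight 46, value 134
Minimum weight: 32 kg.

32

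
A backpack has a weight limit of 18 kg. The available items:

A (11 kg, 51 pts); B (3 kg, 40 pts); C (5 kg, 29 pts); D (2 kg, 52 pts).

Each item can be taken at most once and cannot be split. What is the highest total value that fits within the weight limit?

Check high-value combinations within 18 kg:
- A+B+D: weight 11+3+2=16, value 51+40+52=143
- A+C+D: weight 11+5+2=18, value 51+29+52=132
- B+C+D: weight 3+5+2=10, value 40+29+52=121
- A+D: weight 11+2=13, value 51+52=103
Best: 143 pts.

143 pts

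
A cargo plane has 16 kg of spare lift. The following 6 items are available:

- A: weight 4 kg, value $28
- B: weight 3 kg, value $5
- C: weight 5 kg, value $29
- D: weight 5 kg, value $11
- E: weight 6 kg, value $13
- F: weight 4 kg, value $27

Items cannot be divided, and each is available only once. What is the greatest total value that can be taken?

$89

Check high-value combinations within 16 kg:
- A+B+C+F: weight 4+3+5+4=16, value 28+5+29+27=89
- A+C+F: weight 4+5+4=13, value 28+29+27=84
- A+B+D+F: weight 4+3+5+4=16, value 28+5+11+27=71
Best: $89.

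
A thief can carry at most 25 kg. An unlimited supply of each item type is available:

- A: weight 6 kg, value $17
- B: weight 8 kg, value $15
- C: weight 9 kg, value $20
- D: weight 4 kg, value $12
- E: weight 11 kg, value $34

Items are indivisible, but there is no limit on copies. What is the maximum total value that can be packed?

Best value-per-unit is E at 34/11; filling with it alone gives 2×34 = 68.
Optimal mix: 1×A + 2×D + 1×E → weight 25, value 75.

$75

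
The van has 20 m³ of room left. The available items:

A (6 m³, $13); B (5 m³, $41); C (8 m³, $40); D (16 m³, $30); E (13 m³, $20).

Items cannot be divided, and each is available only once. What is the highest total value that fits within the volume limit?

Check high-value combinations within 20 m³:
- A+B+C: volume 6+5+8=19, value 13+41+40=94
- B+C: volume 5+8=13, value 41+40=81
- B+E: volume 5+13=18, value 41+20=61
- A+B: volume 6+5=11, value 13+41=54
- A+C: volume 6+8=14, value 13+40=53
Best: $94.

$94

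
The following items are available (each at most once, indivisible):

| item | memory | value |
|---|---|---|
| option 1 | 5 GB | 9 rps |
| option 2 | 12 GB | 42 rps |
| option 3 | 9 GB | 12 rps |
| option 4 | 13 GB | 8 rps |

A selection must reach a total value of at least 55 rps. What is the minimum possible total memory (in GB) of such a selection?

26

Subsets with value ≥ 55, sorted by total memory:
- option 1+option 2+option 3: memory 26, value 63
- option 1+option 2+option 4: memory 30, value 59
- option 2+option 3+option 4: memory 34, value 62
- option 1+option 2+option 3+option 4: memory 39, value 71
Minimum memory: 26 GB.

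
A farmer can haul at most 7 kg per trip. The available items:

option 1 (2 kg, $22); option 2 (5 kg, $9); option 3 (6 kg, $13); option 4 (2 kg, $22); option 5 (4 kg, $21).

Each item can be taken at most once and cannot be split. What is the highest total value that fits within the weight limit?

This is a 0/1 knapsack; check combinations near the capacity.
- option 1+option 4: weight 2+2=4, value 22+22=44
- option 1+option 5: weight 2+4=6, value 22+21=43
- option 4+option 5: weight 2+4=6, value 22+21=43
- option 1+option 2: weight 2+5=7, value 22+9=31
Best: $44.

$44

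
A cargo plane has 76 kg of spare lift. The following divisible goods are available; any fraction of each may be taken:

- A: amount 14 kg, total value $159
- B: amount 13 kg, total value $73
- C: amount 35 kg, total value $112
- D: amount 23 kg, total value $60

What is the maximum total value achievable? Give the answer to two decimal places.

380.52

Take in order of value per unit:
- A (159/14 per unit): all 14 → value 159, running total 159.00
- B (73/13 per unit): all 13 → value 73, running total 232.00
- C (112/35 per unit): all 35 → value 112, running total 344.00
- D (60/23 per unit): 14 of 23 → value 14×60/23 = 36.5217, running total 380.52
Total 380.52.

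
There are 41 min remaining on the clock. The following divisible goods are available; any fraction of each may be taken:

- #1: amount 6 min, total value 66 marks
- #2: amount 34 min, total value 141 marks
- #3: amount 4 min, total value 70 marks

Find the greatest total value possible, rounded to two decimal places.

Take in order of value per unit:
- #3 (70/4 per unit): all 4 → value 70, running total 70.00
- #1 (66/6 per unit): all 6 → value 66, running total 136.00
- #2 (141/34 per unit): 31 of 34 → value 31×141/34 = 128.5588, running total 264.56
Total 264.56.

264.56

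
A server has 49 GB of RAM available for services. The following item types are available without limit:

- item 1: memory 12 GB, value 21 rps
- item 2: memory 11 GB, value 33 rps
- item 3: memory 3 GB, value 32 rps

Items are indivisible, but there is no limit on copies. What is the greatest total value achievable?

Best value-per-unit is item 3 at 32/3, and filling with it alone uses memory 16×3=48. No mix of the others beats 16×32 = 512.

512 rps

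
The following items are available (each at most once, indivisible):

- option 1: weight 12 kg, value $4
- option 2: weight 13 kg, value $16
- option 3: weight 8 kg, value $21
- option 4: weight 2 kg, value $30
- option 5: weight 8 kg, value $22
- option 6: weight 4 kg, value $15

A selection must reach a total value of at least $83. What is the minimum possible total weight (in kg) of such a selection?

22

Subsets with value ≥ 83, sorted by total weight:
- option 3+option 4+option 5+option 6: weight 22, value 88
- option 2+option 4+option 5+option 6: weight 27, value 83
- option 2+option 3+option 4+option 5: weight 31, value 89
Minimum weight: 22 kg.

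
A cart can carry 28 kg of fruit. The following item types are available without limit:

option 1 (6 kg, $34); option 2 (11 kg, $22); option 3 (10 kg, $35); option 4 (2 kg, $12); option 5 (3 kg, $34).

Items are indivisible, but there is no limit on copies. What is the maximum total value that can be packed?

Best value-per-unit is option 5 at 34/3, and filling with it alone uses weight 9×3=27. No mix of the others beats 9×34 = 306.

$306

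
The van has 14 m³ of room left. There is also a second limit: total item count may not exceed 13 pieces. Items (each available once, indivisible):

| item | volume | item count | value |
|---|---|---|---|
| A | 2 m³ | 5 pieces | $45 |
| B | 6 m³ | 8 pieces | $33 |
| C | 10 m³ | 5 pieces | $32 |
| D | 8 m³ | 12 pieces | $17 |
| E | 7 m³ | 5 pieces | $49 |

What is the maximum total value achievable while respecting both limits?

$94

Feasible sets respecting both limits:
- A+E: volume 9, item count 10, value 94
- B+E: volume 13, item count 13, value 82
- A+B: volume 8, item count 13, value 78
Best: $94.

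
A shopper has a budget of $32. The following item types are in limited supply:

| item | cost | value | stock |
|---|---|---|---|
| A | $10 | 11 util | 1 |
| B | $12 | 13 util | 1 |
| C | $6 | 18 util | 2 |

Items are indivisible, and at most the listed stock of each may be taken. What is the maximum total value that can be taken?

Best selections within cost 32 and stock limits:
- 1×B + 2×C: cost 24, value 49
- 1×A + 2×C: cost 22, value 47
- 1×A + 1×B + 1×C: cost 28, value 42
- 2×C: cost 12, value 36
Best: 49 util.

49 util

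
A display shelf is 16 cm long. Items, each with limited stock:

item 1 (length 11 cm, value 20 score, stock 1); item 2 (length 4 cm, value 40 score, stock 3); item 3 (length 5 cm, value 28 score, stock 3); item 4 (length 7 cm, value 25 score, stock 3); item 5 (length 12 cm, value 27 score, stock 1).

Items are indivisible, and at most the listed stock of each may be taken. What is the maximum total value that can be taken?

Best selections within length 16 and stock limits:
- 3×item 2: length 12, value 120
- 2×item 2 + 1×item 3: length 13, value 108
- 2×item 2 + 1×item 4: length 15, value 105
- 1×item 2 + 2×item 3: length 14, value 96
Best: 120 score.

120 score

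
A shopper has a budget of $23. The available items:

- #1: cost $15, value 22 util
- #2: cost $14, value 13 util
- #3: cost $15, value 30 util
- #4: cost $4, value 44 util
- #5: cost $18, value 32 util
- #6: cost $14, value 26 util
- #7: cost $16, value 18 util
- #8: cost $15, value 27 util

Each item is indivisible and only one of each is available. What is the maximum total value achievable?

76 util

Check high-value combinations within $23:
- #4+#5: cost 4+18=22, value 44+32=76
- #3+#4: cost 15+4=19, value 30+44=74
- #4+#8: cost 4+15=19, value 44+27=71
Best: 76 util.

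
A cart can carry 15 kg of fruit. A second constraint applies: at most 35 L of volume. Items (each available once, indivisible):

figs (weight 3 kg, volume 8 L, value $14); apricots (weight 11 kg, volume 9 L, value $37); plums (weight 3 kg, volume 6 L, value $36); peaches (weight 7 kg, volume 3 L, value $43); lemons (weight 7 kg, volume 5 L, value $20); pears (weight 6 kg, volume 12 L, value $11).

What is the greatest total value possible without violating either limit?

$93

Feasible sets respecting both limits:
- figs+plums+peaches: weight 13, volume 17, value 93
- plums+peaches: weight 10, volume 9, value 79
- apricots+plums: weight 14, volume 15, value 73
- figs+plums+lemons: weight 13, volume 19, value 70
Best: $93.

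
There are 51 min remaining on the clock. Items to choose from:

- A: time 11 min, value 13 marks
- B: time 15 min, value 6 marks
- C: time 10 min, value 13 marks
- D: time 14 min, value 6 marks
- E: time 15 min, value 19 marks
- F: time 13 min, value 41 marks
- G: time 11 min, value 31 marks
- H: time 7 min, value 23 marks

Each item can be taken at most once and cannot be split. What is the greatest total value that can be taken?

114 marks

Check high-value combinations within 51 min:
- E+F+G+H: time 15+13+11+7=46, value 19+41+31+23=114
- C+F+G+H: time 10+13+11+7=41, value 13+41+31+23=108
- A+F+G+H: time 11+13+11+7=42, value 13+41+31+23=108
- C+E+F+G: time 10+15+13+11=49, value 13+19+41+31=104
- A+E+F+G: time 11+15+13+11=50, value 13+19+41+31=104
Best: 114 marks.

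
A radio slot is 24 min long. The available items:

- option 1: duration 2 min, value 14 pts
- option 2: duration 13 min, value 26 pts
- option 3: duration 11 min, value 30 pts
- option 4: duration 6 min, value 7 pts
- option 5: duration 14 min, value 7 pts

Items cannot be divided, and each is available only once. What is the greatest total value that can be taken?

Check high-value combinations within 24 min:
- option 2+option 3: duration 13+11=24, value 26+30=56
- option 1+option 3+option 4: duration 2+11+6=19, value 14+30+7=51
- option 1+option 2+option 4: duration 2+13+6=21, value 14+26+7=47
- option 1+option 3: duration 2+11=13, value 14+30=44
Best: 56 pts.

56 pts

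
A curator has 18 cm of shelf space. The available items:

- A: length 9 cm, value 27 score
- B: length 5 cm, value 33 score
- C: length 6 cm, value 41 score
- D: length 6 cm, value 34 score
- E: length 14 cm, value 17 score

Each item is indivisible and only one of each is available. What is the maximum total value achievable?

Check high-value combinations within 18 cm:
- B+C+D: length 5+6+6=17, value 33+41+34=108
- C+D: length 6+6=12, value 41+34=75
- B+C: length 5+6=11, value 33+41=74
- A+C: length 9+6=15, value 27+41=68
- B+D: length 5+6=11, value 33+34=67
Best: 108 score.

108 score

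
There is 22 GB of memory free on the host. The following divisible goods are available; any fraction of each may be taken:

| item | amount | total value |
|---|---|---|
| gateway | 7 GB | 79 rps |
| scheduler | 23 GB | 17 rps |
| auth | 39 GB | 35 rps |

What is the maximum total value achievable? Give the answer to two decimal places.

Take in order of value per unit:
- gateway (79/7 per unit): all 7 → value 79, running total 79.00
- auth (35/39 per unit): 15 of 39 → value 15×35/39 = 13.4615, running total 92.46
Total 92.46.

92.46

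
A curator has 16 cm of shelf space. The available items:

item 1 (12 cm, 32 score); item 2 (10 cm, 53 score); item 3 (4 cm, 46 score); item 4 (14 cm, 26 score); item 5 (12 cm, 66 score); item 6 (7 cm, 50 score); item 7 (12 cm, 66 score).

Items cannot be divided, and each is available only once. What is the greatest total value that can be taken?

Check high-value combinations within 16 cm:
- item 3+item 5: length 4+12=16, value 46+66=112
- item 3+item 7: length 4+12=16, value 46+66=112
- item 2+item 3: length 10+4=14, value 53+46=99
Best: 112 score.

112 score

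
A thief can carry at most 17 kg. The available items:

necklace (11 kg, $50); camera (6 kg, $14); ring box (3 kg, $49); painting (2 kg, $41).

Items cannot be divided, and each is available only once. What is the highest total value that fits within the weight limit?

Check high-value combinations within 17 kg:
- necklace+ring box+painting: weight 11+3+2=16, value 50+49+41=140
- camera+ring box+painting: weight 6+3+2=11, value 14+49+41=104
- necklace+ring box: weight 11+3=14, value 50+49=99
- necklace+painting: weight 11+2=13, value 50+41=91
- ring box+painting: weight 3+2=5, value 49+41=90
Best: $140.

$140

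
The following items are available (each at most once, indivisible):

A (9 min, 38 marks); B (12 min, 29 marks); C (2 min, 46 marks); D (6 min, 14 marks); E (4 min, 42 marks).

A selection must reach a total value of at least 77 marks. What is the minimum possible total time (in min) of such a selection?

Subsets with value ≥ 77, sorted by total time:
- C+E: time 6, value 88
- A+C: time 11, value 84
- C+D+E: time 12, value 102
- A+E: time 13, value 80
Minimum time: 6 min.

6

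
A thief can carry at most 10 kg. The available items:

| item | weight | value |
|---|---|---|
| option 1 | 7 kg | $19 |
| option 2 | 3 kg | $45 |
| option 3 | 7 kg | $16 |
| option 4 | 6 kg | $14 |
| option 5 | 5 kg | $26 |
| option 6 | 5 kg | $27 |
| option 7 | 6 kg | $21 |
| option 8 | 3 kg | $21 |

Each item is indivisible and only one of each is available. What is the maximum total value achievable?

$72

This is a 0/1 knapsack; check combinations near the capacity.
- option 2+option 6: weight 3+5=8, value 45+27=72
- option 2+option 5: weight 3+5=8, value 45+26=71
- option 2+option 8: weight 3+3=6, value 45+21=66
- option 2+option 7: weight 3+6=9, value 45+21=66
- option 1+option 2: weight 7+3=10, value 19+45=64
Best: $72.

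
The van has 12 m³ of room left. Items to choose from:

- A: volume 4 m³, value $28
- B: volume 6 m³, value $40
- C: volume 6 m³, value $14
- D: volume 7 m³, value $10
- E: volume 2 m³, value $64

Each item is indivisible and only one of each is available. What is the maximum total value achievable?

$132

Check high-value combinations within 12 m³:
- A+B+E: volume 4+6+2=12, value 28+40+64=132
- A+C+E: volume 4+6+2=12, value 28+14+64=106
- B+E: volume 6+2=8, value 40+64=104
- A+E: volume 4+2=6, value 28+64=92
Best: $132.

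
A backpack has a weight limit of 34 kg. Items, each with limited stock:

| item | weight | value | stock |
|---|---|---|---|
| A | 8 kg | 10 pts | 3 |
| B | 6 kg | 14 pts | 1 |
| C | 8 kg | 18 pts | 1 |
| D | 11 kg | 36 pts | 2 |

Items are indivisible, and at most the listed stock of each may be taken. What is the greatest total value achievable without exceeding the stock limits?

90 pts

Best selections within weight 34 and stock limits:
- 1×C + 2×D: weight 30, value 90
- 1×B + 2×D: weight 28, value 86
- 1×A + 2×D: weight 30, value 82
Best: 90 pts.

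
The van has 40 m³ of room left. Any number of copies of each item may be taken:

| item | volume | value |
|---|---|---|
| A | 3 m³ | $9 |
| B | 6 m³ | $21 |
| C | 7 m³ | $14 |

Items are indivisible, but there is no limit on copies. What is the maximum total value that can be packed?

$135

Best value-per-unit is B at 21/6; filling with it alone gives 6×21 = 126.
Optimal mix: 1×A + 6×B → volume 39, value 135.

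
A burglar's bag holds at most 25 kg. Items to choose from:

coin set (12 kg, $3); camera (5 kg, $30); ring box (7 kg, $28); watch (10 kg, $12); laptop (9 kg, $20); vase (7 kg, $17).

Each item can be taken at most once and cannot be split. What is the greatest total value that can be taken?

$78

Check high-value combinations within 25 kg:
- camera+ring box+laptop: weight 5+7+9=21, value 30+28+20=78
- camera+ring box+vase: weight 5+7+7=19, value 30+28+17=75
- camera+ring box+watch: weight 5+7+10=22, value 30+28+12=70
- camera+laptop+vase: weight 5+9+7=21, value 30+20+17=67
- ring box+laptop+vase: weight 7+9+7=23, value 28+20+17=65
Best: $78.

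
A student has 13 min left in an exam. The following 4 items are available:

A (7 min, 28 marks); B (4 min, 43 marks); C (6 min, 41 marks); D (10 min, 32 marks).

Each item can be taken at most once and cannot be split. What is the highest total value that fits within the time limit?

This is a 0/1 knapsack; check combinations near the capacity.
- B+C: time 4+6=10, value 43+41=84
- A+B: time 7+4=11, value 28+43=71
- A+C: time 7+6=13, value 28+41=69
- B: time 4, value 43
Best: 84 marks.

84 marks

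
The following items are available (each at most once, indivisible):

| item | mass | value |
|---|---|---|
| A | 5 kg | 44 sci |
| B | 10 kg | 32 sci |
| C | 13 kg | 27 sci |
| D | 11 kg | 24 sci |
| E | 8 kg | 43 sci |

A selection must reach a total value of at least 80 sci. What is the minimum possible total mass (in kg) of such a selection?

Subsets with value ≥ 80, sorted by total mass:
- A+E: mass 13, value 87
- A+B+E: mass 23, value 119
- A+D+E: mass 24, value 111
- A+C+E: mass 26, value 114
Minimum mass: 13 kg.

13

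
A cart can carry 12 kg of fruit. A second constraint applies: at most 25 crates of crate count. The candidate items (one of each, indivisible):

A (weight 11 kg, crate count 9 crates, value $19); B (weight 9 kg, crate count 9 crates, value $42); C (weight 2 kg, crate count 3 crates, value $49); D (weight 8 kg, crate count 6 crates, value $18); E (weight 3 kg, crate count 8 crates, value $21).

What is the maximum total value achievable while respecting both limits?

$91

Feasible sets respecting both limits:
- B+C: weight 11, crate count 12, value 91
- C+E: weight 5, crate count 11, value 70
- C+D: weight 10, crate count 9, value 67
- B+E: weight 12, crate count 17, value 63
Best: $91.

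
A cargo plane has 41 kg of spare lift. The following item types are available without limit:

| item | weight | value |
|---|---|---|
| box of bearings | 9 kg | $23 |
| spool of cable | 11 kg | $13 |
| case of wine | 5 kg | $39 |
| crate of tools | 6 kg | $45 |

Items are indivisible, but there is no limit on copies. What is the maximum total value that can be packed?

Best value-per-unit is case of wine at 39/5; filling with it alone gives 8×39 = 312.
Optimal mix: 7×case of wine + 1×crate of tools → weight 41, value 318.

$318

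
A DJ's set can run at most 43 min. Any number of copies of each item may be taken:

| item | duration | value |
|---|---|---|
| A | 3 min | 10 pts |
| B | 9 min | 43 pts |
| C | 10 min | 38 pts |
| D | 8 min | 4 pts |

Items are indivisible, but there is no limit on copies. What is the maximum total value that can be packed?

192 pts

Best value-per-unit is B at 43/9; filling with it alone gives 4×43 = 172.
Optimal mix: 2×A + 4×B → duration 42, value 192.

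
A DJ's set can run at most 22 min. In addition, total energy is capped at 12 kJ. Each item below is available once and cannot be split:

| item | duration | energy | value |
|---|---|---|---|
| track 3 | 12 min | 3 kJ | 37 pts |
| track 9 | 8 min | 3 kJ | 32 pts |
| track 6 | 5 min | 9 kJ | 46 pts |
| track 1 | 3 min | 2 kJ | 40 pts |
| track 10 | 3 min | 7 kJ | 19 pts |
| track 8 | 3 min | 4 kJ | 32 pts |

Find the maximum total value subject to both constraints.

109 pts

Feasible sets respecting both limits:
- track 3+track 1+track 8: duration 18, energy 9, value 109
- track 9+track 1+track 8: duration 14, energy 9, value 104
- track 3+track 1+track 10: duration 18, energy 12, value 96
Best: 109 pts.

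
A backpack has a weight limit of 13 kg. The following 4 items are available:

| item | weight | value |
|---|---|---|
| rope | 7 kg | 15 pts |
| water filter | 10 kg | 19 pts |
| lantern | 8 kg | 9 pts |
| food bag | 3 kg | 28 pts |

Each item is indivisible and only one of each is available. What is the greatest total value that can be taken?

Check high-value combinations within 13 kg:
- water filter+food bag: weight 10+3=13, value 19+28=47
- rope+food bag: weight 7+3=10, value 15+28=43
- lantern+food bag: weight 8+3=11, value 9+28=37
- food bag: weight 3, value 28
Best: 47 pts.

47 pts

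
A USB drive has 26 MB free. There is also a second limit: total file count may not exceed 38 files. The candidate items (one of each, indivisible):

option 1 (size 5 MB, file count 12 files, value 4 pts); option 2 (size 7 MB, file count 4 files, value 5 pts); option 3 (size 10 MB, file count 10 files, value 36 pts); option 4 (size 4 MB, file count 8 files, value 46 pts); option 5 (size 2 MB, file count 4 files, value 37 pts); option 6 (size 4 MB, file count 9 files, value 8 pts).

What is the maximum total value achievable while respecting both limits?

127 pts

Feasible sets respecting both limits:
- option 3+option 4+option 5+option 6: size 20, file count 31, value 127
- option 2+option 3+option 4+option 5: size 23, file count 26, value 124
- option 1+option 3+option 4+option 5: size 21, file count 34, value 123
Best: 127 pts.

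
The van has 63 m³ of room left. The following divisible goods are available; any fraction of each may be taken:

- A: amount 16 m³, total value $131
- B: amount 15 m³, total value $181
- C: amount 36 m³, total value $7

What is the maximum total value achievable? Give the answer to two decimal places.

318.22

Take in order of value per unit:
- B (181/15 per unit): all 15 → value 181, running total 181.00
- A (131/16 per unit): all 16 → value 131, running total 312.00
- C (7/36 per unit): 32 of 36 → value 32×7/36 = 6.2222, running total 318.22
Total 318.22.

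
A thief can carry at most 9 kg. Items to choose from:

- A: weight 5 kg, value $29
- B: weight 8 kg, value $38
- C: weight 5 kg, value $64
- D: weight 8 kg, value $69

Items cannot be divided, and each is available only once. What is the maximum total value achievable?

Check high-value combinations within 9 kg:
- D: weight 8, value 69
- C: weight 5, value 64
- B: weight 8, value 38
- A: weight 5, value 29
Best: $69.

$69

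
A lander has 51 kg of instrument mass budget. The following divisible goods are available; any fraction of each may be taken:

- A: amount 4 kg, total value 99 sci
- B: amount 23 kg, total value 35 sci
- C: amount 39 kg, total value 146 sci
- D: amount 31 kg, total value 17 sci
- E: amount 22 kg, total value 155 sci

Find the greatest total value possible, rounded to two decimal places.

347.59

Take in order of value per unit:
- A (99/4 per unit): all 4 → value 99, running total 99.00
- E (155/22 per unit): all 22 → value 155, running total 254.00
- C (146/39 per unit): 25 of 39 → value 25×146/39 = 93.5897, running total 347.59
Total 347.59.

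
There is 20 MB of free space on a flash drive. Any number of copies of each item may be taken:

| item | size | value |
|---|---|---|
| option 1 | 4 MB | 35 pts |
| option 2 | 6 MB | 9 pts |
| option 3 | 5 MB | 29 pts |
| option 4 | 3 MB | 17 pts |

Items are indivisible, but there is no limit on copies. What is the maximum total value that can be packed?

Best value-per-unit is option 1 at 35/4, and filling with it alone uses size 5×4=20. No mix of the others beats 5×35 = 175.

175 pts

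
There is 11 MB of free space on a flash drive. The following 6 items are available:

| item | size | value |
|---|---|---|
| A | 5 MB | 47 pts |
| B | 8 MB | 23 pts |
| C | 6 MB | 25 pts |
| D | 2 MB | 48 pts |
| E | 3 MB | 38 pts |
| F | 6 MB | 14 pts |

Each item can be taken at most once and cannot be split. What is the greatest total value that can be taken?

133 pts

This is a 0/1 knapsack; check combinations near the capacity.
- A+D+E: size 5+2+3=10, value 47+48+38=133
- C+D+E: size 6+2+3=11, value 25+48+38=111
- D+E+F: size 2+3+6=11, value 48+38+14=100
- A+D: size 5+2=7, value 47+48=95
- D+E: size 2+3=5, value 48+38=86
Best: 133 pts.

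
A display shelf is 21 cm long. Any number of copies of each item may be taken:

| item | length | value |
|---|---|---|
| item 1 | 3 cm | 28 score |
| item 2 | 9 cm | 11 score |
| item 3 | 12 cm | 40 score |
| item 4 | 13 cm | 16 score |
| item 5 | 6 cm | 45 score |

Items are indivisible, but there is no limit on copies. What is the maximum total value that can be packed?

196 score

Best value-per-unit is item 1 at 28/3, and filling with it alone uses length 7×3=21. No mix of the others beats 7×28 = 196.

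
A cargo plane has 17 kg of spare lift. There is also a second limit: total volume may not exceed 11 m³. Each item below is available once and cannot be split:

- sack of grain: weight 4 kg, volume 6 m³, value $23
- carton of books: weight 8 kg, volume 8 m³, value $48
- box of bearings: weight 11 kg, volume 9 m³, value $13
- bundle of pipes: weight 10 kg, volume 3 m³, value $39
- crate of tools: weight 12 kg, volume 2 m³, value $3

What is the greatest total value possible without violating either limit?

$62

Feasible sets respecting both limits:
- sack of grain+bundle of pipes: weight 14, volume 9, value 62
- carton of books: weight 8, volume 8, value 48
- bundle of pipes: weight 10, volume 3, value 39
Best: $62.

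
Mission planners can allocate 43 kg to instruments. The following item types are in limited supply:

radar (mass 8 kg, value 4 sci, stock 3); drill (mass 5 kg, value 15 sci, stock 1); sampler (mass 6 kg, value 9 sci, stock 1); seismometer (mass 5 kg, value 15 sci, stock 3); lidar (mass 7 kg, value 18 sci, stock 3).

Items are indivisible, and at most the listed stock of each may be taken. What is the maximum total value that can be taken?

Best selections within mass 43 and stock limits:
- 1×drill + 3×seismometer + 3×lidar: mass 41, value 114
- 1×sampler + 3×seismometer + 3×lidar: mass 42, value 108
- 1×drill + 1×sampler + 2×seismometer + 3×lidar: mass 42, value 108
- 1×drill + 1×sampler + 3×seismometer + 2×lidar: mass 40, value 105
Best: 114 sci.

114 sci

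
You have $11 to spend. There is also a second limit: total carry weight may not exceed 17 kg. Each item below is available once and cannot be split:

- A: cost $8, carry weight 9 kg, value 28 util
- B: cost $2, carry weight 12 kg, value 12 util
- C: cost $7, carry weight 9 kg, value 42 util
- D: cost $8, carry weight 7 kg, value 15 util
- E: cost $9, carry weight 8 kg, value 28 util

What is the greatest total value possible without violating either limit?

Feasible sets respecting both limits:
- C: cost 7, carry weight 9, value 42
- A: cost 8, carry weight 9, value 28
- E: cost 9, carry weight 8, value 28
Best: 42 util.

42 util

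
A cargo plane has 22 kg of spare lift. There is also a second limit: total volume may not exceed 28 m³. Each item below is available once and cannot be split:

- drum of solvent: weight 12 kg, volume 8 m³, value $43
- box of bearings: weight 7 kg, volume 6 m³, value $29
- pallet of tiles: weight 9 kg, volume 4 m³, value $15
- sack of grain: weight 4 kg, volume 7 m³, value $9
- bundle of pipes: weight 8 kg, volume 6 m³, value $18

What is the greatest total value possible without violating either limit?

$72

Feasible sets respecting both limits:
- drum of solvent+box of bearings: weight 19, volume 14, value 72
- drum of solvent+bundle of pipes: weight 20, volume 14, value 61
- drum of solvent+pallet of tiles: weight 21, volume 12, value 58
- box of bearings+sack of grain+bundle of pipes: weight 19, volume 19, value 56
Best: $72.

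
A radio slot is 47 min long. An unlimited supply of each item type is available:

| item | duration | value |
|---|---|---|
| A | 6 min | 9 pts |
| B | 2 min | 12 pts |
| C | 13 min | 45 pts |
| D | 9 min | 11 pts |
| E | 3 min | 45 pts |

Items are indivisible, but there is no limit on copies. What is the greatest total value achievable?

687 pts

Best value-per-unit is E at 45/3; filling with it alone gives 15×45 = 675.
Optimal mix: 1×B + 15×E → duration 47, value 687.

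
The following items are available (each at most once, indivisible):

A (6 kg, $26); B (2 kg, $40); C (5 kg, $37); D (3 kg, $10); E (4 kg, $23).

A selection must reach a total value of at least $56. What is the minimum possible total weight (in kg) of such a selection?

Subsets with value ≥ 56, sorted by total weight:
- B+E: weight 6, value 63
- B+C: weight 7, value 77
- A+B: weight 8, value 66
- B+D+E: weight 9, value 73
Minimum weight: 6 kg.

6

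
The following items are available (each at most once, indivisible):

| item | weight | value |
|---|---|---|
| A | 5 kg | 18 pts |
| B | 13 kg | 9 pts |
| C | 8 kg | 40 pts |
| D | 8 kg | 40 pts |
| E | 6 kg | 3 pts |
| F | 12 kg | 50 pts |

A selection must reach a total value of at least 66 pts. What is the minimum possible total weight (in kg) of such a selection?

16

Subsets with value ≥ 66, sorted by total weight:
- C+D: weight 16, value 80
- A+F: weight 17, value 68
- C+F: weight 20, value 90
- D+F: weight 20, value 90
Minimum weight: 16 kg.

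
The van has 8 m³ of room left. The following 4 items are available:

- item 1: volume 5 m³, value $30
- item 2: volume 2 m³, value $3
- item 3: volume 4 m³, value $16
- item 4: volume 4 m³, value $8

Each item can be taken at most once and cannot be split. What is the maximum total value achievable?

This is a 0/1 knapsack; check combinations near the capacity.
- item 1+item 2: volume 5+2=7, value 30+3=33
- item 1: volume 5, value 30
- item 3+item 4: volume 4+4=8, value 16+8=24
- item 2+item 3: volume 2+4=6, value 3+16=19
Best: $33.

$33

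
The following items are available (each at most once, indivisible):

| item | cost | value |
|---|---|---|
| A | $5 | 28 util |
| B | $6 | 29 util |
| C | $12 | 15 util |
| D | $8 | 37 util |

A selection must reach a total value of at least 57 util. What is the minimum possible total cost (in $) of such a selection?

Subsets with value ≥ 57, sorted by total cost:
- A+B: cost 11, value 57
- A+D: cost 13, value 65
Minimum cost: 11 $.

11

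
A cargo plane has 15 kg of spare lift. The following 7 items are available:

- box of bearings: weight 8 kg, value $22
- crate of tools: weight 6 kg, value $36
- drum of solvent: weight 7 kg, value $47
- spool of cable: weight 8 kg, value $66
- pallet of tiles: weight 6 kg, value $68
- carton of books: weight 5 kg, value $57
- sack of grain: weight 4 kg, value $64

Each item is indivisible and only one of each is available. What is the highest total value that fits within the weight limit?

Check high-value combinations within 15 kg:
- pallet of tiles+carton of books+sack of grain: weight 6+5+4=15, value 68+57+64=189
- crate of tools+carton of books+sack of grain: weight 6+5+4=15, value 36+57+64=157
- spool of cable+pallet of tiles: weight 8+6=14, value 66+68=134
- pallet of tiles+sack of grain: weight 6+4=10, value 68+64=132
Best: $189.

$189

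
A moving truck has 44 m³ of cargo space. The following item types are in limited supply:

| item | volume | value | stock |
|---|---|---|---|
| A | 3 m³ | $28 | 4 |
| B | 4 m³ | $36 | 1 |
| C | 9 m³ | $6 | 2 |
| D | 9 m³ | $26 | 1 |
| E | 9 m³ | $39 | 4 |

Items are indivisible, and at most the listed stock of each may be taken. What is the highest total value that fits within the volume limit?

$265

Best selections within volume 44 and stock limits:
- 4×A + 1×B + 3×E: volume 43, value 265
- 4×A + 1×B + 1×D + 2×E: volume 43, value 252
Best: $265.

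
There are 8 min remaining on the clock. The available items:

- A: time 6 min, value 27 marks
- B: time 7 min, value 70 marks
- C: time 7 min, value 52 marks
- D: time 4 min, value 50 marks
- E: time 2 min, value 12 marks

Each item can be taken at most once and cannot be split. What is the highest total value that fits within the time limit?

70 marks

This is a 0/1 knapsack; check combinations near the capacity.
- B: time 7, value 70
- D+E: time 4+2=6, value 50+12=62
- C: time 7, value 52
Best: 70 marks.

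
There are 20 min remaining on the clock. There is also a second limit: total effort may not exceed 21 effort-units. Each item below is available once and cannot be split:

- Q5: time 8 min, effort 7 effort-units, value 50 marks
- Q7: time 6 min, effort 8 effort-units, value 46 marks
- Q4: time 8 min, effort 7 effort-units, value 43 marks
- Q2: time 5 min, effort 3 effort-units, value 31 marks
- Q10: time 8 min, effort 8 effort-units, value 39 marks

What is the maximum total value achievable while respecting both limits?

Feasible sets respecting both limits:
- Q5+Q7+Q2: time 19, effort 18, value 127
- Q7+Q4+Q2: time 19, effort 18, value 120
- Q7+Q2+Q10: time 19, effort 19, value 116
- Q5+Q7: time 14, effort 15, value 96
Best: 127 marks.

127 marks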